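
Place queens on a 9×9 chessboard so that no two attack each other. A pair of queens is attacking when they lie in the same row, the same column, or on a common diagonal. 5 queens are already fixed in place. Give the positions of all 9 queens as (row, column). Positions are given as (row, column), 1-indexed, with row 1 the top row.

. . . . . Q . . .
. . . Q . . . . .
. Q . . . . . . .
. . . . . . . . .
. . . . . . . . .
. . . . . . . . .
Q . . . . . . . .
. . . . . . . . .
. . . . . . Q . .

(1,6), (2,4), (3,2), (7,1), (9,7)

(1,6) (2,4) (3,2) (4,8) (5,5) (6,9) (7,1) (8,3) (9,7)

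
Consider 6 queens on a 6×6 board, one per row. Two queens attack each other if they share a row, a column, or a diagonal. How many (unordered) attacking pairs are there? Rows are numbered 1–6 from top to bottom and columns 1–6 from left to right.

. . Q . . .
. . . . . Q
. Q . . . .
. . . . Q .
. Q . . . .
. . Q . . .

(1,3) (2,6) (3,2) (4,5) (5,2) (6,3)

Same column: (1,3)–(6,3) (column 3); (3,2)–(5,2) (column 2).
Same diagonal: (4,5)–(6,3) (|4−6| = |5−3| = 2); (5,2)–(6,3) (|5−6| = |2−3| = 1).
Total attacking pairs: 4.

4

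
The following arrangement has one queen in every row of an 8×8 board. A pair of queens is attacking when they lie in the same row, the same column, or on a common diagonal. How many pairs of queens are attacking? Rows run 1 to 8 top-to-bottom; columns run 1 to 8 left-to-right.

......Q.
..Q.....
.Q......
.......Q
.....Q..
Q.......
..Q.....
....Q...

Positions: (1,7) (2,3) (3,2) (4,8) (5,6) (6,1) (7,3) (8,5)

3

Same column: (2,3)–(7,3) (column 3).
Same diagonal: (2,3)–(3,2) (|2−3| = |3−2| = 1); (2,3)–(5,6) (|2−5| = |3−6| = 3).
Total attacking pairs: 3.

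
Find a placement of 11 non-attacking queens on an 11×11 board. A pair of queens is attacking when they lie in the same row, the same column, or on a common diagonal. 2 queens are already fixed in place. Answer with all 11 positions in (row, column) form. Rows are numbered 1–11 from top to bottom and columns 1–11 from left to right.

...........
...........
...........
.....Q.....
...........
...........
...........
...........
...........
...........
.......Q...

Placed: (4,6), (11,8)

(1,4) (2,7) (3,10) (4,6) (5,3) (6,1) (7,11) (8,9) (9,5) (10,2) (11,8)

Row 1: attacked by (4,6)→{3,6,9}; (11,8)→{8}. Safe: 1, 2, 4, 5, 7, 10, 11. Place at column 4.
Row 2: attacked by (1,4)→{3,4,5}; (4,6)→{4,6,8}; (11,8)→{8}. Safe: 1, 2, 7, 9, 10, 11. Place at column 7.
Row 3: attacked by (1,4)→{2,4,6}; (2,7)→{6,7,8}; (4,6)→{5,6,7}; (11,8)→{8}. Safe: 1, 3, 9, 10, 11. Place at column 10.
Row 5: attacked by (1,4)→{4,8}; (2,7)→{4,7,10}; (3,10)→{8,10}; (4,6)→{5,6,7}; (11,8)→{2,8}. Safe: 1, 3, 9, 11. Place at column 3.
Row 6: attacked by (1,4)→{4,9}; (2,7)→{3,7,11}; (3,10)→{7,10}; (4,6)→{4,6,8}; (5,3)→{2,3,4}; (11,8)→{3,8}. Safe: 1, 5. Place at column 1.
Row 7: attacked by (1,4)→{4,10}; (2,7)→{2,7}; (3,10)→{6,10}; (4,6)→{3,6,9}; (5,3)→{1,3,5}; (6,1)→{1,2}; (11,8)→{4,8}. Safe: 11. Place at column 11.
Row 8: attacked by (1,4)→{4,11}; (2,7)→{1,7}; (3,10)→{5,10}; (4,6)→{2,6,10}; (5,3)→{3,6}; (6,1)→{1,3}; (7,11)→{10,11}; (11,8)→{5,8,11}. Safe: 9. Place at column 9.
Row 9: attacked by (1,4)→{4}; (2,7)→{7}; (3,10)→{4,10}; (4,6)→{1,6,11}; (5,3)→{3,7}; (6,1)→{1,4}; (7,11)→{9,11}; (8,9)→{8,9,10}; (11,8)→{6,8,10}. Safe: 2, 5. Place at column 5.
Row 10: attacked by (1,4)→{4}; (2,7)→{7}; (3,10)→{3,10}; (4,6)→{6}; (5,3)→{3,8}; (6,1)→{1,5}; (7,11)→{8,11}; (8,9)→{7,9,11}; (9,5)→{4,5,6}; (11,8)→{7,8,9}. Safe: 2. Place at column 2.
Columns [4, 7, 10, 6, 3, 1, 11, 9, 5, 2, 8], r−c [-3, -5, -7, -2, 2, 5, -4, -1, 4, 8, 3], r+c [5, 9, 13, 10, 8, 7, 18, 17, 14, 12, 19] are all distinct, so no two queens attack.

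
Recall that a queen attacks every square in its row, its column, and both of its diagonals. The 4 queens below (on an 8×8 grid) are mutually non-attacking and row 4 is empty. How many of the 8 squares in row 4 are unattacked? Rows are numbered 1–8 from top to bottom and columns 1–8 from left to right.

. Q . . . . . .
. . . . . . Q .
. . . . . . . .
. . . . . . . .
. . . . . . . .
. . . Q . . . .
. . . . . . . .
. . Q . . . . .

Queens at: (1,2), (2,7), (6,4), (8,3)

(1,2) attacks row 4 at column 2 and diagonals 5.
(2,7) attacks row 4 at column 7 and diagonals 5.
(6,4) attacks row 4 at column 4 and diagonals 2, 6.
(8,3) attacks row 4 at column 3 and diagonals 7.
Attacked columns: {2, 3, 4, 5, 6, 7}. Safe: {1, 8}.

2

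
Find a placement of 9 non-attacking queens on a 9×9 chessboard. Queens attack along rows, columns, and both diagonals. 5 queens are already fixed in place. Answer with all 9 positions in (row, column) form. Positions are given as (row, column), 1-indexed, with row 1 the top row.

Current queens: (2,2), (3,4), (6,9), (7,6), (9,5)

(1,8) (2,2) (3,4) (4,1) (5,7) (6,9) (7,6) (8,3) (9,5)

Row 1: attacked by (2,2)→{1,2,3}; (3,4)→{2,4,6}; (6,9)→{4,9}; (7,6)→{6}; (9,5)→{5}. Safe: 7, 8. Place at column 8.
Row 4: attacked by (1,8)→{5,8}; (2,2)→{2,4}; (3,4)→{3,4,5}; (6,9)→{7,9}; (7,6)→{3,6,9}; (9,5)→{5}. Safe: 1. Place at column 1.
Row 5: attacked by (1,8)→{4,8}; (2,2)→{2,5}; (3,4)→{2,4,6}; (4,1)→{1,2}; (6,9)→{8,9}; (7,6)→{4,6,8}; (9,5)→{1,5,9}. Safe: 3, 7. Place at column 7.
Row 8: attacked by (1,8)→{1,8}; (2,2)→{2,8}; (3,4)→{4,9}; (4,1)→{1,5}; (5,7)→{4,7}; (6,9)→{7,9}; (7,6)→{5,6,7}; (9,5)→{4,5,6}. Safe: 3. Place at column 3.
Columns [8, 2, 4, 1, 7, 9, 6, 3, 5], r−c [-7, 0, -1, 3, -2, -3, 1, 5, 4], r+c [9, 4, 7, 5, 12, 15, 13, 11, 14] are all distinct, so no two queens attack.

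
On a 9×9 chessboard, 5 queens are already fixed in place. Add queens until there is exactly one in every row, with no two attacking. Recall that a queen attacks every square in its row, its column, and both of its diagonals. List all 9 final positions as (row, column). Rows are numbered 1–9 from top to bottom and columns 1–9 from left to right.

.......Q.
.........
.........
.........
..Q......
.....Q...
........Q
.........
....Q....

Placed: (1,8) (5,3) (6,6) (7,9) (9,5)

(1,8) (2,1) (3,4) (4,7) (5,3) (6,6) (7,9) (8,2) (9,5)

Row 2: attacked by (1,8)→{7,8,9}; (5,3)→{3,6}; (6,6)→{2,6}; (7,9)→{4,9}; (9,5)→{5}. Safe: 1. Place at column 1.
Row 3: attacked by (1,8)→{6,8}; (2,1)→{1,2}; (5,3)→{1,3,5}; (6,6)→{3,6,9}; (7,9)→{5,9}; (9,5)→{5}. Safe: 4, 7. Place at column 4.
Row 4: attacked by (1,8)→{5,8}; (2,1)→{1,3}; (3,4)→{3,4,5}; (5,3)→{2,3,4}; (6,6)→{4,6,8}; (7,9)→{6,9}; (9,5)→{5}. Safe: 7. Place at column 7.
Row 8: attacked by (1,8)→{1,8}; (2,1)→{1,7}; (3,4)→{4,9}; (4,7)→{3,7}; (5,3)→{3,6}; (6,6)→{4,6,8}; (7,9)→{8,9}; (9,5)→{4,5,6}. Safe: 2. Place at column 2.
Columns [8, 1, 4, 7, 3, 6, 9, 2, 5], r−c [-7, 1, -1, -3, 2, 0, -2, 6, 4], r+c [9, 3, 7, 11, 8, 12, 16, 10, 14] are all distinct, so no two queens attack.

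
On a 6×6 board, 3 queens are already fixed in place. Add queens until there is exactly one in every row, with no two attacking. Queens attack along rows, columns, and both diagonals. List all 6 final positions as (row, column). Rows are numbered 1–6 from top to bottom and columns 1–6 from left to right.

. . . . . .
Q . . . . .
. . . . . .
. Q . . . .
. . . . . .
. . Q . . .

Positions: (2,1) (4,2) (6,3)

(1,4) (2,1) (3,5) (4,2) (5,6) (6,3)

Row 1: attacked by (2,1)→{1,2}; (4,2)→{2,5}; (6,3)→{3}. Safe: 4, 6. Place at column 4.
Row 3: attacked by (1,4)→{2,4,6}; (2,1)→{1,2}; (4,2)→{1,2,3}; (6,3)→{3,6}. Safe: 5. Place at column 5.
Row 5: attacked by (1,4)→{4}; (2,1)→{1,4}; (3,5)→{3,5}; (4,2)→{1,2,3}; (6,3)→{2,3,4}. Safe: 6. Place at column 6.
Columns [4, 1, 5, 2, 6, 3], r−c [-3, 1, -2, 2, -1, 3], r+c [5, 3, 8, 6, 11, 9] are all distinct, so no two queens attack.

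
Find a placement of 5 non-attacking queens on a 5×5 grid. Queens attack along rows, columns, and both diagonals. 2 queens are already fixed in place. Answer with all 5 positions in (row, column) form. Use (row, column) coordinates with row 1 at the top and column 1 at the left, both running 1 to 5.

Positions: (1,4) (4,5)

(1,4) (2,1) (3,3) (4,5) (5,2)

Row 2: attacked by (1,4)→{3,4,5}; (4,5)→{3,5}. Safe: 1, 2. Place at column 1.
Row 3: attacked by (1,4)→{2,4}; (2,1)→{1,2}; (4,5)→{4,5}. Safe: 3. Place at column 3.
Row 5: attacked by (1,4)→{4}; (2,1)→{1,4}; (3,3)→{1,3,5}; (4,5)→{4,5}. Safe: 2. Place at column 2.
Columns [4, 1, 3, 5, 2], r−c [-3, 1, 0, -1, 3], r+c [5, 3, 6, 9, 7] are all distinct, so no two queens attack.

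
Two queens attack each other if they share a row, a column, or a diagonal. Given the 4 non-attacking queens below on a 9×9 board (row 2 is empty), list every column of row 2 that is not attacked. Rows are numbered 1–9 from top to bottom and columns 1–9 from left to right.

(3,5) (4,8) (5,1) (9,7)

(3,5) attacks row 2 at column 5 and diagonals 4, 6.
(4,8) attacks row 2 at column 8 and diagonals 6.
(5,1) attacks row 2 at column 1 and diagonals 4.
(9,7) attacks row 2 at column 7.
Attacked columns: {1, 4, 5, 6, 7, 8}. Safe: {2, 3, 9}.

columns 2, 3, 9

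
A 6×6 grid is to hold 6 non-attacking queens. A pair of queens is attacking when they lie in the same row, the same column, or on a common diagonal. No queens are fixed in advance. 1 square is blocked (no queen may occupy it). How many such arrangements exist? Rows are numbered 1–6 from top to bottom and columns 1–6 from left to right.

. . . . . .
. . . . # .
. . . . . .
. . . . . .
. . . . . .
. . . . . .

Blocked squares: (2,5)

Branch on row 1: col 1 → 0; col 2 → 1; col 3 → 1; col 4 → 1; col 5 → 1; col 6 → 0.
Sum: 0 + 1 + 1 + 1 + 1 + 0 = 4.

4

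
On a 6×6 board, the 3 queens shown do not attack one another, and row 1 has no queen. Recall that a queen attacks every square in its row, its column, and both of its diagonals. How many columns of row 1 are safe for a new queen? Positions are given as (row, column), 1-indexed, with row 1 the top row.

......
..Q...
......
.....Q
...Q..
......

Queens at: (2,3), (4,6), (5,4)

2

(2,3) attacks row 1 at column 3 and diagonals 2, 4.
(4,6) attacks row 1 at column 6 and diagonals 3.
(5,4) attacks row 1 at column 4.
Attacked columns: {2, 3, 4, 6}. Safe: {1, 5}.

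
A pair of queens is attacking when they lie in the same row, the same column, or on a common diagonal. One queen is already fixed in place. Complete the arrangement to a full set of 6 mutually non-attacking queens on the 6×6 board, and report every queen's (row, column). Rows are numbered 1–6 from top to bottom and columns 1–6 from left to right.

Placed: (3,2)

(1,3) (2,6) (3,2) (4,5) (5,1) (6,4)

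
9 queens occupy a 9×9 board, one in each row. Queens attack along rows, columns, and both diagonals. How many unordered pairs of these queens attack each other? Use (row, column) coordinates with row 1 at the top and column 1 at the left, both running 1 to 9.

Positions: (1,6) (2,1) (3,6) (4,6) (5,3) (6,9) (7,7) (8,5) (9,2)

4

Same column: (1,6)–(3,6) (column 6); (1,6)–(4,6) (column 6); (3,6)–(4,6) (column 6).
Same diagonal: (3,6)–(6,9) (|3−6| = |6−9| = 3).
Total attacking pairs: 4.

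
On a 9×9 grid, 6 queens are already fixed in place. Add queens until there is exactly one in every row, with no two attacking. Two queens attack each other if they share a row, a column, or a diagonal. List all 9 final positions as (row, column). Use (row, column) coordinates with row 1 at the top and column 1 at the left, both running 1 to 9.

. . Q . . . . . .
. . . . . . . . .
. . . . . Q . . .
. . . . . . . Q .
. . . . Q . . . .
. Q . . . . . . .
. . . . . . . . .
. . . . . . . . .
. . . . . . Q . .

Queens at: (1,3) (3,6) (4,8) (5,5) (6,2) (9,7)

Row 2: attacked by (1,3)→{2,3,4}; (3,6)→{5,6,7}; (4,8)→{6,8}; (5,5)→{2,5,8}; (6,2)→{2,6}; (9,7)→{7}. Safe: 1, 9. Place at column 1.
Row 7: attacked by (1,3)→{3,9}; (2,1)→{1,6}; (3,6)→{2,6}; (4,8)→{5,8}; (5,5)→{3,5,7}; (6,2)→{1,2,3}; (9,7)→{5,7,9}. Safe: 4. Place at column 4.
Row 8: attacked by (1,3)→{3}; (2,1)→{1,7}; (3,6)→{1,6}; (4,8)→{4,8}; (5,5)→{2,5,8}; (6,2)→{2,4}; (7,4)→{3,4,5}; (9,7)→{6,7,8}. Safe: 9. Place at column 9.
Columns [3, 1, 6, 8, 5, 2, 4, 9, 7], r−c [-2, 1, -3, -4, 0, 4, 3, -1, 2], r+c [4, 3, 9, 12, 10, 8, 11, 17, 16] are all distinct, so no two queens attack.

(1,3) (2,1) (3,6) (4,8) (5,5) (6,2) (7,4) (8,9) (9,7)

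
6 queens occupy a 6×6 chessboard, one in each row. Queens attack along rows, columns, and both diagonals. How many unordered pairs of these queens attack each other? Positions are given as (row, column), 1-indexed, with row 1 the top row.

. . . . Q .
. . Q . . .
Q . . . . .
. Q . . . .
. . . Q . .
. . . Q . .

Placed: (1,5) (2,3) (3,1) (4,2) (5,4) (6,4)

5

Same column: (5,4)–(6,4) (column 4).
Same diagonal: (1,5)–(4,2) (|1−4| = |5−2| = 3); (3,1)–(4,2) (|3−4| = |1−2| = 1); (3,1)–(6,4) (|3−6| = |1−4| = 3); (4,2)–(6,4) (|4−6| = |2−4| = 2).
Total attacking pairs: 5.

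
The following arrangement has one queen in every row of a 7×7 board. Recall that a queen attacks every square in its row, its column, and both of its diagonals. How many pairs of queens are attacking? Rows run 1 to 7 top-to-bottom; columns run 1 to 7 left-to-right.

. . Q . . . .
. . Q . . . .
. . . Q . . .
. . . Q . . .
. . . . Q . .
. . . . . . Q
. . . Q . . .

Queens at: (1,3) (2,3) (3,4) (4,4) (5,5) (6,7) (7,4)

Same column: (1,3)–(2,3) (column 3); (3,4)–(4,4) (column 4); (3,4)–(7,4) (column 4); (4,4)–(7,4) (column 4).
Same diagonal: (2,3)–(3,4) (|2−3| = |3−4| = 1); (2,3)–(6,7) (|2−6| = |3−7| = 4); (3,4)–(6,7) (|3−6| = |4−7| = 3); (4,4)–(5,5) (|4−5| = |4−5| = 1).
Total attacking pairs: 8.

8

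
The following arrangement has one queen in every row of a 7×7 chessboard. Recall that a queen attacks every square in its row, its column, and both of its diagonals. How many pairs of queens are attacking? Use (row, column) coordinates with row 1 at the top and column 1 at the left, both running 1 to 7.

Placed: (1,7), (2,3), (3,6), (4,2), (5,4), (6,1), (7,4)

Same column: (5,4)–(7,4) (column 4).
Same diagonal: (3,6)–(5,4) (|3−5| = |6−4| = 2).
Total attacking pairs: 2.

2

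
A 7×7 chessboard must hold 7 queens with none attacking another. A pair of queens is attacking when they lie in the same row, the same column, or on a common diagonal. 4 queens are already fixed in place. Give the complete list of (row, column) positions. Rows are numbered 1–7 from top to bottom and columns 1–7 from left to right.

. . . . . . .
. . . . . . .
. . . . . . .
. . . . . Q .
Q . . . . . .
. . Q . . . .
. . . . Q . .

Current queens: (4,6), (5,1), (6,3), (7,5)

Row 1: attacked by (4,6)→{3,6}; (5,1)→{1,5}; (6,3)→{3}; (7,5)→{5}. Safe: 2, 4, 7. Place at column 7.
Row 2: attacked by (1,7)→{6,7}; (4,6)→{4,6}; (5,1)→{1,4}; (6,3)→{3,7}; (7,5)→{5}. Safe: 2. Place at column 2.
Row 3: attacked by (1,7)→{5,7}; (2,2)→{1,2,3}; (4,6)→{5,6,7}; (5,1)→{1,3}; (6,3)→{3,6}; (7,5)→{1,5}. Safe: 4. Place at column 4.
Columns [7, 2, 4, 6, 1, 3, 5], r−c [-6, 0, -1, -2, 4, 3, 2], r+c [8, 4, 7, 10, 6, 9, 12] are all distinct, so no two queens attack.

(1,7) (2,2) (3,4) (4,6) (5,1) (6,3) (7,5)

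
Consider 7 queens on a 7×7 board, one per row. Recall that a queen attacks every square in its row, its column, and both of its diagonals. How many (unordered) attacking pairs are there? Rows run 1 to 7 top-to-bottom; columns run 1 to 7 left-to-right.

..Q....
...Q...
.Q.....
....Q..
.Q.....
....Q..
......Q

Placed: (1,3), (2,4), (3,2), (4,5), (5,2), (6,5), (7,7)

4

Same column: (3,2)–(5,2) (column 2); (4,5)–(6,5) (column 5).
Same diagonal: (1,3)–(2,4) (|1−2| = |3−4| = 1); (3,2)–(6,5) (|3−6| = |2−5| = 3).
Total attacking pairs: 4.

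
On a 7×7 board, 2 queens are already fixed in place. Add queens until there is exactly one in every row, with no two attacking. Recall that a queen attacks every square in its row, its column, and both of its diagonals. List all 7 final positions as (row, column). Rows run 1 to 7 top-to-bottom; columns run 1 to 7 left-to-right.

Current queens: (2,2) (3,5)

Row 1: attacked by (2,2)→{1,2,3}; (3,5)→{3,5,7}. Safe: 4, 6. Place at column 6.
Row 4: attacked by (1,6)→{3,6}; (2,2)→{2,4}; (3,5)→{4,5,6}. Safe: 1, 7. Place at column 1.
Row 5: attacked by (1,6)→{2,6}; (2,2)→{2,5}; (3,5)→{3,5,7}; (4,1)→{1,2}. Safe: 4. Place at column 4.
Row 6: attacked by (1,6)→{1,6}; (2,2)→{2,6}; (3,5)→{2,5}; (4,1)→{1,3}; (5,4)→{3,4,5}. Safe: 7. Place at column 7.
Row 7: attacked by (1,6)→{6}; (2,2)→{2,7}; (3,5)→{1,5}; (4,1)→{1,4}; (5,4)→{2,4,6}; (6,7)→{6,7}. Safe: 3. Place at column 3.
Columns [6, 2, 5, 1, 4, 7, 3], r−c [-5, 0, -2, 3, 1, -1, 4], r+c [7, 4, 8, 5, 9, 13, 10] are all distinct, so no two queens attack.

(1,6) (2,2) (3,5) (4,1) (5,4) (6,7) (7,3)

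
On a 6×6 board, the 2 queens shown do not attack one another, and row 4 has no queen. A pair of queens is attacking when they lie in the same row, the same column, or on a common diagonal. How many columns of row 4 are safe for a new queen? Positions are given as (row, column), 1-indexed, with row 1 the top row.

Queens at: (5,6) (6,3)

2

(5,6) attacks row 4 at column 6 and diagonals 5.
(6,3) attacks row 4 at column 3 and diagonals 1, 5.
Attacked columns: {1, 3, 5, 6}. Safe: {2, 4}.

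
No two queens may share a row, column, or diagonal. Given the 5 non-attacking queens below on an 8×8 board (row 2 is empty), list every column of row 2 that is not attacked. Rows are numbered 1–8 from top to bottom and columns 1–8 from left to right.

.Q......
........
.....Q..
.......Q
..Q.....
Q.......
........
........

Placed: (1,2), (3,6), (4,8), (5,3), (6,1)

columns 4

(1,2) attacks row 2 at column 2 and diagonals 1, 3.
(3,6) attacks row 2 at column 6 and diagonals 5, 7.
(4,8) attacks row 2 at column 8 and diagonals 6.
(5,3) attacks row 2 at column 3 and diagonals 6.
(6,1) attacks row 2 at column 1 and diagonals 5.
Attacked columns: {1, 2, 3, 5, 6, 7, 8}. Safe: {4}.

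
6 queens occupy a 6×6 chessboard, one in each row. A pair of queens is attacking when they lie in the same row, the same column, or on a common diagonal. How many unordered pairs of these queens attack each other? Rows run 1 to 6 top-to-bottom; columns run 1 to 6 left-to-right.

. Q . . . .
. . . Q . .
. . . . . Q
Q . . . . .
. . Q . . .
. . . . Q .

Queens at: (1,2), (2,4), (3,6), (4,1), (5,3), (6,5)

0

All columns are distinct and no two queens satisfy |Δrow| = |Δcol|, so no pair attacks.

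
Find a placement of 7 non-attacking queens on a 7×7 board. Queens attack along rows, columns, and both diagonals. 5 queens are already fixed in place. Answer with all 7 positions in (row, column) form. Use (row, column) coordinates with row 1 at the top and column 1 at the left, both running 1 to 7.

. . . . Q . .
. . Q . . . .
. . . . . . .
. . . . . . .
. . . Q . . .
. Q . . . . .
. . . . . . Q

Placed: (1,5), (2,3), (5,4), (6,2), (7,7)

Row 3: attacked by (1,5)→{3,5,7}; (2,3)→{2,3,4}; (5,4)→{2,4,6}; (6,2)→{2,5}; (7,7)→{3,7}. Safe: 1. Place at column 1.
Row 4: attacked by (1,5)→{2,5}; (2,3)→{1,3,5}; (3,1)→{1,2}; (5,4)→{3,4,5}; (6,2)→{2,4}; (7,7)→{4,7}. Safe: 6. Place at column 6.
Columns [5, 3, 1, 6, 4, 2, 7], r−c [-4, -1, 2, -2, 1, 4, 0], r+c [6, 5, 4, 10, 9, 8, 14] are all distinct, so no two queens attack.

(1,5) (2,3) (3,1) (4,6) (5,4) (6,2) (7,7)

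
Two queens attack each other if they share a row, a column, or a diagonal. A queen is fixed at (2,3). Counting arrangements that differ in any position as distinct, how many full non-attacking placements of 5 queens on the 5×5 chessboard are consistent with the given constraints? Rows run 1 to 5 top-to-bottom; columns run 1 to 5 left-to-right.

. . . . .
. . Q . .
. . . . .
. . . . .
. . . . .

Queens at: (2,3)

2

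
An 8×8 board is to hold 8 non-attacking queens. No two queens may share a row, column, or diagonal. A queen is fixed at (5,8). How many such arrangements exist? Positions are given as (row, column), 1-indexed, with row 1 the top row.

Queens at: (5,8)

18

Branch on row 1: col 1 → 1; col 2 → 1; col 3 → 4; col 5 → 5; col 6 → 4; col 7 → 3.
Sum: 1 + 1 + 4 + 5 + 4 + 3 = 18.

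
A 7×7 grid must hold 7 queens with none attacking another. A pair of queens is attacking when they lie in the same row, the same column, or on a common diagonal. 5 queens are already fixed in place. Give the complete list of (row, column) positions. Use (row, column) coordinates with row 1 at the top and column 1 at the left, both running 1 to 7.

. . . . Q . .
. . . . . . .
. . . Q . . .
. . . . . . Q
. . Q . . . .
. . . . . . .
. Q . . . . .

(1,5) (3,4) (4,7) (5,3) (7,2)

(1,5) (2,1) (3,4) (4,7) (5,3) (6,6) (7,2)

Row 2: attacked by (1,5)→{4,5,6}; (3,4)→{3,4,5}; (4,7)→{5,7}; (5,3)→{3,6}; (7,2)→{2,7}. Safe: 1. Place at column 1.
Row 6: attacked by (1,5)→{5}; (2,1)→{1,5}; (3,4)→{1,4,7}; (4,7)→{5,7}; (5,3)→{2,3,4}; (7,2)→{1,2,3}. Safe: 6. Place at column 6.
Columns [5, 1, 4, 7, 3, 6, 2], r−c [-4, 1, -1, -3, 2, 0, 5], r+c [6, 3, 7, 11, 8, 12, 9] are all distinct, so no two queens attack.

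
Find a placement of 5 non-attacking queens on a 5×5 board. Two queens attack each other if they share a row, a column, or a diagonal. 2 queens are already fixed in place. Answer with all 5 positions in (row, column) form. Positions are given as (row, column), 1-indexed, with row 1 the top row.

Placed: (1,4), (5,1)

(1,4) (2,2) (3,5) (4,3) (5,1)

Row 2: attacked by (1,4)→{3,4,5}; (5,1)→{1,4}. Safe: 2. Place at column 2.
Row 3: attacked by (1,4)→{2,4}; (2,2)→{1,2,3}; (5,1)→{1,3}. Safe: 5. Place at column 5.
Row 4: attacked by (1,4)→{1,4}; (2,2)→{2,4}; (3,5)→{4,5}; (5,1)→{1,2}. Safe: 3. Place at column 3.
Columns [4, 2, 5, 3, 1], r−c [-3, 0, -2, 1, 4], r+c [5, 4, 8, 7, 6] are all distinct, so no two queens attack.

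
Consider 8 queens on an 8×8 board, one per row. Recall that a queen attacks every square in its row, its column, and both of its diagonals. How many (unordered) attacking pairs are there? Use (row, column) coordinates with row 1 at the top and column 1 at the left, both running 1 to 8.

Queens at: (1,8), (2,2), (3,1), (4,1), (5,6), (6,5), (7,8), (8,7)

Same column: (1,8)–(7,8) (column 8); (3,1)–(4,1) (column 1).
Same diagonal: (2,2)–(3,1) (|2−3| = |2−1| = 1); (5,6)–(6,5) (|5−6| = |6−5| = 1); (5,6)–(7,8) (|5−7| = |6−8| = 2); (6,5)–(8,7) (|6−8| = |5−7| = 2); (7,8)–(8,7) (|7−8| = |8−7| = 1).
Total attacking pairs: 7.

7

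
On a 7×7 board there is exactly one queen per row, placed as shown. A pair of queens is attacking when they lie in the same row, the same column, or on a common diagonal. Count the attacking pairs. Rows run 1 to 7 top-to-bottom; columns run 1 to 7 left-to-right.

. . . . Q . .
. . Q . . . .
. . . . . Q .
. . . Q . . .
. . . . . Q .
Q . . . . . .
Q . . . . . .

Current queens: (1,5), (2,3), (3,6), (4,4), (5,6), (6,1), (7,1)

4

Same column: (3,6)–(5,6) (column 6); (6,1)–(7,1) (column 1).
Same diagonal: (2,3)–(5,6) (|2−5| = |3−6| = 3); (4,4)–(7,1) (|4−7| = |4−1| = 3).
Total attacking pairs: 4.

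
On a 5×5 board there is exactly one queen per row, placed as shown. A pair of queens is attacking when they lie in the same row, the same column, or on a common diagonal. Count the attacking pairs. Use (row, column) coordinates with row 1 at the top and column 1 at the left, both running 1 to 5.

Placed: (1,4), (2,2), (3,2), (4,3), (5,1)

Same column: (2,2)–(3,2) (column 2).
Same diagonal: (1,4)–(3,2) (|1−3| = |4−2| = 2); (3,2)–(4,3) (|3−4| = |2−3| = 1).
Total attacking pairs: 3.

3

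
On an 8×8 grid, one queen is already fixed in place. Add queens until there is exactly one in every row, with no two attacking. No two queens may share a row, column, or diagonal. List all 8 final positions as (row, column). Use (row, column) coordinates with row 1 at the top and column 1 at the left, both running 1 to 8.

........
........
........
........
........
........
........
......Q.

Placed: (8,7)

(1,5) (2,8) (3,4) (4,1) (5,3) (6,6) (7,2) (8,7)

Row 1: attacked by (8,7)→{7}. Safe: 1, 2, 3, 4, 5, 6, 8. Place at column 5.
Row 2: attacked by (1,5)→{4,5,6}; (8,7)→{1,7}. Safe: 2, 3, 8. Place at column 8.
Row 3: attacked by (1,5)→{3,5,7}; (2,8)→{7,8}; (8,7)→{2,7}. Safe: 1, 4, 6. Place at column 4.
Row 4: attacked by (1,5)→{2,5,8}; (2,8)→{6,8}; (3,4)→{3,4,5}; (8,7)→{3,7}. Safe: 1. Place at column 1.
Row 5: attacked by (1,5)→{1,5}; (2,8)→{5,8}; (3,4)→{2,4,6}; (4,1)→{1,2}; (8,7)→{4,7}. Safe: 3. Place at column 3.
Row 6: attacked by (1,5)→{5}; (2,8)→{4,8}; (3,4)→{1,4,7}; (4,1)→{1,3}; (5,3)→{2,3,4}; (8,7)→{5,7}. Safe: 6. Place at column 6.
Row 7: attacked by (1,5)→{5}; (2,8)→{3,8}; (3,4)→{4,8}; (4,1)→{1,4}; (5,3)→{1,3,5}; (6,6)→{5,6,7}; (8,7)→{6,7,8}. Safe: 2. Place at column 2.
Columns [5, 8, 4, 1, 3, 6, 2, 7], r−c [-4, -6, -1, 3, 2, 0, 5, 1], r+c [6, 10, 7, 5, 8, 12, 9, 15] are all distinct, so no two queens attack.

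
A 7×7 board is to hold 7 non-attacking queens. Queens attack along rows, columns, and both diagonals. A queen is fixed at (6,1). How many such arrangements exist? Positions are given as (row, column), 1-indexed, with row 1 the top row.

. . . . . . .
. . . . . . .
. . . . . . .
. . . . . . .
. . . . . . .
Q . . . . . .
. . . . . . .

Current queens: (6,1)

Branch on row 1: col 2 → 1; col 3 → 1; col 4 → 2; col 5 → 2; col 7 → 1.
Sum: 1 + 1 + 2 + 2 + 1 = 7.

7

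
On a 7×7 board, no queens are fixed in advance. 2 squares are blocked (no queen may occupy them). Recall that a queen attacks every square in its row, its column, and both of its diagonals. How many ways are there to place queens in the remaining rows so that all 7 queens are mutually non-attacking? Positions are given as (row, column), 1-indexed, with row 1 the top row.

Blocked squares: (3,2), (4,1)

28

Branch on row 1: col 1 → 3; col 2 → 5; col 3 → 3; col 4 → 6; col 5 → 4; col 6 → 4; col 7 → 3.
Sum: 3 + 5 + 3 + 6 + 4 + 4 + 3 = 28.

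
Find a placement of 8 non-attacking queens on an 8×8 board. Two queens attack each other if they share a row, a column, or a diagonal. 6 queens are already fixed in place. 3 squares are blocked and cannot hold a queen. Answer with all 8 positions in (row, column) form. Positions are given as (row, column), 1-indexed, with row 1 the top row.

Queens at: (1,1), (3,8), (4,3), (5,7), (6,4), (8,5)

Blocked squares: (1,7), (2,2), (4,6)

(1,1) (2,6) (3,8) (4,3) (5,7) (6,4) (7,2) (8,5)

Row 2: attacked by (1,1)→{1,2}; (3,8)→{7,8}; (4,3)→{1,3,5}; (5,7)→{4,7}; (6,4)→{4,8}; (8,5)→{5}. Blocked: 2. Safe: 6. Place at column 6.
Row 7: attacked by (1,1)→{1,7}; (2,6)→{1,6}; (3,8)→{4,8}; (4,3)→{3,6}; (5,7)→{5,7}; (6,4)→{3,4,5}; (8,5)→{4,5,6}. Safe: 2. Place at column 2.
Columns [1, 6, 8, 3, 7, 4, 2, 5], r−c [0, -4, -5, 1, -2, 2, 5, 3], r+c [2, 8, 11, 7, 12, 10, 9, 13] are all distinct, so no two queens attack.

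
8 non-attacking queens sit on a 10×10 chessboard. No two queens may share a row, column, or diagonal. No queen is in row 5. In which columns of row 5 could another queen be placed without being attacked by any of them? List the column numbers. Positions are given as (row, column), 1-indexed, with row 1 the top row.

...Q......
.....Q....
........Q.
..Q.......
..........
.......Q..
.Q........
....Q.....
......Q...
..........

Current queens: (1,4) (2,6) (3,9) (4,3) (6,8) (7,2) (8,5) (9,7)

columns 1, 10

(1,4) attacks row 5 at column 4 and diagonals 8.
(2,6) attacks row 5 at column 6 and diagonals 3, 9.
(3,9) attacks row 5 at column 9 and diagonals 7.
(4,3) attacks row 5 at column 3 and diagonals 2, 4.
(6,8) attacks row 5 at column 8 and diagonals 7, 9.
(7,2) attacks row 5 at column 2 and diagonals 4.
(8,5) attacks row 5 at column 5 and diagonals 2, 8.
(9,7) attacks row 5 at column 7 and diagonals 3.
Attacked columns: {2, 3, 4, 5, 6, 7, 8, 9}. Safe: {1, 10}.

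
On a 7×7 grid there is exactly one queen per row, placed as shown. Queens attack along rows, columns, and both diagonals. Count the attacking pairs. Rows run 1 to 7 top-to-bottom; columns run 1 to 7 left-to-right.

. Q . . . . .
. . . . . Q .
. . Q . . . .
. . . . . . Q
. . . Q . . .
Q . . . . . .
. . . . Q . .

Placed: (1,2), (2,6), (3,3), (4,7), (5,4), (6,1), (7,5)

0

All columns are distinct and no two queens satisfy |Δrow| = |Δcol|, so no pair attacks.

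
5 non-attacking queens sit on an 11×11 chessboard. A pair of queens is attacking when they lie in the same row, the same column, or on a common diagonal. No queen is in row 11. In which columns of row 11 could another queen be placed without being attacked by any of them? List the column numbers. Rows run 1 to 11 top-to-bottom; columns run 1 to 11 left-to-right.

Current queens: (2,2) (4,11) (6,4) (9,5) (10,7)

columns 1, 10

(2,2) attacks row 11 at column 2 and diagonals 11.
(4,11) attacks row 11 at column 11 and diagonals 4.
(6,4) attacks row 11 at column 4 and diagonals 9.
(9,5) attacks row 11 at column 5 and diagonals 3, 7.
(10,7) attacks row 11 at column 7 and diagonals 6, 8.
Attacked columns: {2, 3, 4, 5, 6, 7, 8, 9, 11}. Safe: {1, 10}.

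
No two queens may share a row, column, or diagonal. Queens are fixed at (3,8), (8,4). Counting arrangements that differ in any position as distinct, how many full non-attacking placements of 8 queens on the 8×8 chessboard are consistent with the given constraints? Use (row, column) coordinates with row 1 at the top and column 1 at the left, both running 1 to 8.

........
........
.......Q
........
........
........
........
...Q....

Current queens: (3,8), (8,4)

Branch on row 1: col 1 → 1; col 2 → 0; col 3 → 1; col 5 → 1; col 7 → 1.
Sum: 1 + 0 + 1 + 1 + 1 = 4.

4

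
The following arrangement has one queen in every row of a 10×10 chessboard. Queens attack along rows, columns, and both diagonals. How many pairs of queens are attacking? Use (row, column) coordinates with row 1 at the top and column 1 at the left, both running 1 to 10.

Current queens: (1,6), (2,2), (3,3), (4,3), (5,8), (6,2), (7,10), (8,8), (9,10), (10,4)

Same column: (2,2)–(6,2) (column 2); (3,3)–(4,3) (column 3); (5,8)–(8,8) (column 8); (7,10)–(9,10) (column 10).
Same diagonal: (1,6)–(4,3) (|1−4| = |6−3| = 3); (2,2)–(3,3) (|2−3| = |2−3| = 1); (2,2)–(8,8) (|2−8| = |2−8| = 6); (3,3)–(8,8) (|3−8| = |3−8| = 5); (5,8)–(7,10) (|5−7| = |8−10| = 2).
Total attacking pairs: 9.

9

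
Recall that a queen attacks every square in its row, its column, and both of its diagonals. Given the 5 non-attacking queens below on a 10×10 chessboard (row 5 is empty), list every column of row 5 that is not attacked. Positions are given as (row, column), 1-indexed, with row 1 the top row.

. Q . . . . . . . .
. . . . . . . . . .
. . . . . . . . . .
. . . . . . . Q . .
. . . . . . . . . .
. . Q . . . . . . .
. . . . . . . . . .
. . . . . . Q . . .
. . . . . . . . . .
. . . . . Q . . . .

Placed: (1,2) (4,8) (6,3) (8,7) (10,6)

(1,2) attacks row 5 at column 2 and diagonals 6.
(4,8) attacks row 5 at column 8 and diagonals 7, 9.
(6,3) attacks row 5 at column 3 and diagonals 2, 4.
(8,7) attacks row 5 at column 7 and diagonals 4, 10.
(10,6) attacks row 5 at column 6 and diagonals 1.
Attacked columns: {1, 2, 3, 4, 6, 7, 8, 9, 10}. Safe: {5}.

columns 5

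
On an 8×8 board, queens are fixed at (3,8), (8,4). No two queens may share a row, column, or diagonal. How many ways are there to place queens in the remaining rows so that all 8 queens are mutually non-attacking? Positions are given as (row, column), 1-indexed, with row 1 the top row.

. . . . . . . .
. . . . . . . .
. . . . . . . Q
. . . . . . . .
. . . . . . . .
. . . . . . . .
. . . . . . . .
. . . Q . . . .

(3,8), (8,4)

Branch on row 1: col 1 → 1; col 2 → 0; col 3 → 1; col 5 → 1; col 7 → 1.
Sum: 1 + 0 + 1 + 1 + 1 = 4.

4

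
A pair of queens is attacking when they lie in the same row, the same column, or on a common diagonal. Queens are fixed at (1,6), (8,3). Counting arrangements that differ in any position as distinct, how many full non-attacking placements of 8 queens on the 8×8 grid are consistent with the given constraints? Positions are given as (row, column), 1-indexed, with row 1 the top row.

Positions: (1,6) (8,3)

5

Branch on row 2: col 1 → 0; col 2 → 1; col 4 → 3; col 8 → 1.
Sum: 0 + 1 + 3 + 1 = 5.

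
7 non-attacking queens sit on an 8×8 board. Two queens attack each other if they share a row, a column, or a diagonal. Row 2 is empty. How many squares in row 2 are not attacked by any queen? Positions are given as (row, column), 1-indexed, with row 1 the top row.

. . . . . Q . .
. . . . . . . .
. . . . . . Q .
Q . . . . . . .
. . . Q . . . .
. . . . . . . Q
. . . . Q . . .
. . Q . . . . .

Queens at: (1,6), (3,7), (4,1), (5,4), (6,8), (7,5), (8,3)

(1,6) attacks row 2 at column 6 and diagonals 5, 7.
(3,7) attacks row 2 at column 7 and diagonals 6, 8.
(4,1) attacks row 2 at column 1 and diagonals 3.
(5,4) attacks row 2 at column 4 and diagonals 1, 7.
(6,8) attacks row 2 at column 8 and diagonals 4.
(7,5) attacks row 2 at column 5.
(8,3) attacks row 2 at column 3.
Attacked columns: {1, 3, 4, 5, 6, 7, 8}. Safe: {2}.

1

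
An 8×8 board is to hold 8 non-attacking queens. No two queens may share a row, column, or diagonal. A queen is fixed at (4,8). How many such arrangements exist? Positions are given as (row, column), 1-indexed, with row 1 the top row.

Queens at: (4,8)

Branch on row 1: col 1 → 1; col 2 → 2; col 3 → 4; col 4 → 5; col 6 → 4; col 7 → 2.
Sum: 1 + 2 + 4 + 5 + 4 + 2 = 18.

18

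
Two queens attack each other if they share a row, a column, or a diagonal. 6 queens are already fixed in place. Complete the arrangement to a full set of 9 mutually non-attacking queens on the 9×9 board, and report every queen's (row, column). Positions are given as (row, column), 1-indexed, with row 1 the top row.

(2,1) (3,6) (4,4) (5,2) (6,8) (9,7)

(1,5) (2,1) (3,6) (4,4) (5,2) (6,8) (7,3) (8,9) (9,7)

Row 1: attacked by (2,1)→{1,2}; (3,6)→{4,6,8}; (4,4)→{1,4,7}; (5,2)→{2,6}; (6,8)→{3,8}; (9,7)→{7}. Safe: 5, 9. Place at column 5.
Row 7: attacked by (1,5)→{5}; (2,1)→{1,6}; (3,6)→{2,6}; (4,4)→{1,4,7}; (5,2)→{2,4}; (6,8)→{7,8,9}; (9,7)→{5,7,9}. Safe: 3. Place at column 3.
Row 8: attacked by (1,5)→{5}; (2,1)→{1,7}; (3,6)→{1,6}; (4,4)→{4,8}; (5,2)→{2,5}; (6,8)→{6,8}; (7,3)→{2,3,4}; (9,7)→{6,7,8}. Safe: 9. Place at column 9.
Columns [5, 1, 6, 4, 2, 8, 3, 9, 7], r−c [-4, 1, -3, 0, 3, -2, 4, -1, 2], r+c [6, 3, 9, 8, 7, 14, 10, 17, 16] are all distinct, so no two queens attack.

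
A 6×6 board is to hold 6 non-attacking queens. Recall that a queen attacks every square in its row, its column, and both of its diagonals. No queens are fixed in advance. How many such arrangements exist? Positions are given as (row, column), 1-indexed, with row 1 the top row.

Branch on row 1: col 1 → 0; col 2 → 1; col 3 → 1; col 4 → 1; col 5 → 1; col 6 → 0.
Sum: 0 + 1 + 1 + 1 + 1 + 0 = 4.
(This is the classic 6-queens count.)

4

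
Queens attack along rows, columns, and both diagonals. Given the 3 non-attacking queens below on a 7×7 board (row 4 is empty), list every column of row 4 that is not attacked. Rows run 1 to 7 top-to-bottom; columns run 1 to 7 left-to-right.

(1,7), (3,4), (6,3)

(1,7) attacks row 4 at column 7 and diagonals 4.
(3,4) attacks row 4 at column 4 and diagonals 3, 5.
(6,3) attacks row 4 at column 3 and diagonals 1, 5.
Attacked columns: {1, 3, 4, 5, 7}. Safe: {2, 6}.

columns 2, 6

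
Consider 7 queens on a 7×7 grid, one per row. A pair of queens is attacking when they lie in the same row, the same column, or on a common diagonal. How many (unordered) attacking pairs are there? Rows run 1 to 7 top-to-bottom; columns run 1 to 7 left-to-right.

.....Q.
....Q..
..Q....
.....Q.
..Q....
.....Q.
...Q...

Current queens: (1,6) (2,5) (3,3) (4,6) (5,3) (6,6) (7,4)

6

Same column: (1,6)–(4,6) (column 6); (1,6)–(6,6) (column 6); (3,3)–(5,3) (column 3); (4,6)–(6,6) (column 6).
Same diagonal: (1,6)–(2,5) (|1−2| = |6−5| = 1); (3,3)–(6,6) (|3−6| = |3−6| = 3).
Total attacking pairs: 6.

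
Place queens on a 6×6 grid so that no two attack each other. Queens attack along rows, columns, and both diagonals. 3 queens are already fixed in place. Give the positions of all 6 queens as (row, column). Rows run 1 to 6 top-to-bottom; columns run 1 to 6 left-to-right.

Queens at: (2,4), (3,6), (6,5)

Row 1: attacked by (2,4)→{3,4,5}; (3,6)→{4,6}; (6,5)→{5}. Safe: 1, 2. Place at column 2.
Row 4: attacked by (1,2)→{2,5}; (2,4)→{2,4,6}; (3,6)→{5,6}; (6,5)→{3,5}. Safe: 1. Place at column 1.
Row 5: attacked by (1,2)→{2,6}; (2,4)→{1,4}; (3,6)→{4,6}; (4,1)→{1,2}; (6,5)→{4,5,6}. Safe: 3. Place at column 3.
Columns [2, 4, 6, 1, 3, 5], r−c [-1, -2, -3, 3, 2, 1], r+c [3, 6, 9, 5, 8, 11] are all distinct, so no two queens attack.

(1,2) (2,4) (3,6) (4,1) (5,3) (6,5)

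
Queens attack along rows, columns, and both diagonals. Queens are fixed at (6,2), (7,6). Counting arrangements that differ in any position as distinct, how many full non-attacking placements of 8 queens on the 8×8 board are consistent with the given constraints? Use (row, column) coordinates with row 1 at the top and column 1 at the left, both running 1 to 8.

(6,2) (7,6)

Branch on row 1: col 1 → 0; col 3 → 0; col 4 → 2; col 5 → 1; col 8 → 0.
Sum: 0 + 0 + 2 + 1 + 0 = 3.

3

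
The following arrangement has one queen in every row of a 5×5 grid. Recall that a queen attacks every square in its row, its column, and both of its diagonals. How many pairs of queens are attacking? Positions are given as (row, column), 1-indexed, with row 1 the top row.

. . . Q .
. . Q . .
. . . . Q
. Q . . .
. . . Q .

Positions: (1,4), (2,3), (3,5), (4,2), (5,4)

Same column: (1,4)–(5,4) (column 4).
Same diagonal: (1,4)–(2,3) (|1−2| = |4−3| = 1).
Total attacking pairs: 2.

2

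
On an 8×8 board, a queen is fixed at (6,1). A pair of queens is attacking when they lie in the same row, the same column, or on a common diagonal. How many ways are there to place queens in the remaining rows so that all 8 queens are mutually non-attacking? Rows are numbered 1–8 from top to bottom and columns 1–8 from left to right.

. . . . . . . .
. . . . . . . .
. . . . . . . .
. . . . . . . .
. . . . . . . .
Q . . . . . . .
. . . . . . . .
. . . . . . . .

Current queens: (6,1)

16

Branch on row 1: col 2 → 1; col 3 → 4; col 4 → 4; col 5 → 4; col 7 → 3; col 8 → 0.
Sum: 1 + 4 + 4 + 4 + 3 + 0 = 16.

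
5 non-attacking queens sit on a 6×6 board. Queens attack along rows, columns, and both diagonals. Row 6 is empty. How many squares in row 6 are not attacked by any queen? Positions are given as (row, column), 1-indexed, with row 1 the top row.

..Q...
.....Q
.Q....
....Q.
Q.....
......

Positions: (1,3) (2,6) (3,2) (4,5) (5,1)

1

(1,3) attacks row 6 at column 3.
(2,6) attacks row 6 at column 6 and diagonals 2.
(3,2) attacks row 6 at column 2 and diagonals 5.
(4,5) attacks row 6 at column 5 and diagonals 3.
(5,1) attacks row 6 at column 1 and diagonals 2.
Attacked columns: {1, 2, 3, 5, 6}. Safe: {4}.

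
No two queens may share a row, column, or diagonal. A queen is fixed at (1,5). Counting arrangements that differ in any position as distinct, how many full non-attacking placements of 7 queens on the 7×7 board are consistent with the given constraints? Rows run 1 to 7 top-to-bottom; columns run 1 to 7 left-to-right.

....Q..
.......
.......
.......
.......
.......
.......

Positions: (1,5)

6

Branch on row 2: col 1 → 2; col 2 → 1; col 3 → 1; col 7 → 2.
Sum: 2 + 1 + 1 + 2 = 6.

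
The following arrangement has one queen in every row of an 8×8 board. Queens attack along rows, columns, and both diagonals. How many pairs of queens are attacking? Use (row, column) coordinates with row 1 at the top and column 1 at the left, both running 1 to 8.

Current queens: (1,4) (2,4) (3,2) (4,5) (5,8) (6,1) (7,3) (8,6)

Same column: (1,4)–(2,4) (column 4).
Same diagonal: (1,4)–(3,2) (|1−3| = |4−2| = 2); (1,4)–(5,8) (|1−5| = |4−8| = 4).
Total attacking pairs: 3.

3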